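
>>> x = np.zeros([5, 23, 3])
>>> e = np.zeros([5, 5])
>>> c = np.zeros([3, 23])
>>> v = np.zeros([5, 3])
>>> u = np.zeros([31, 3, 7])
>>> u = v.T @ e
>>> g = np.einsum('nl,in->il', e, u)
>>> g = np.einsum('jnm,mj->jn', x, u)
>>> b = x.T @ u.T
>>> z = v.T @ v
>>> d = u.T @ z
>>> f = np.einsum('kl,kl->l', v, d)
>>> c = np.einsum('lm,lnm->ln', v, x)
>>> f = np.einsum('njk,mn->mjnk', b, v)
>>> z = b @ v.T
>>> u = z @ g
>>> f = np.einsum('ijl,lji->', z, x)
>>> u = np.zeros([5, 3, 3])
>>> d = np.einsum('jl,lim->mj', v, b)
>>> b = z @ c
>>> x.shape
(5, 23, 3)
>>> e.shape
(5, 5)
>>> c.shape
(5, 23)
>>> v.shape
(5, 3)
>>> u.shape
(5, 3, 3)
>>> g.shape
(5, 23)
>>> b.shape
(3, 23, 23)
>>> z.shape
(3, 23, 5)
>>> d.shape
(3, 5)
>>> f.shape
()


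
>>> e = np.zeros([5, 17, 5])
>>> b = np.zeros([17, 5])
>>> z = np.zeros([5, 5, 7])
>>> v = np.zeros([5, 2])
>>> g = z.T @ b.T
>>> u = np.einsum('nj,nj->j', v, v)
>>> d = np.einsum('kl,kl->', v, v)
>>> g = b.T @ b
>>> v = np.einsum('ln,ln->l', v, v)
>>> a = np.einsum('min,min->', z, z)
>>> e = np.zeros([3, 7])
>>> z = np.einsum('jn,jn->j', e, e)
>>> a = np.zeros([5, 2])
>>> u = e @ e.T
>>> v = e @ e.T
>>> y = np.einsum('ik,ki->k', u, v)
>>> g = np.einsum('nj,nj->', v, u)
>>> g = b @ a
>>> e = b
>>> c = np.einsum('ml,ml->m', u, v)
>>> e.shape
(17, 5)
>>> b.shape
(17, 5)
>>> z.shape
(3,)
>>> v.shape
(3, 3)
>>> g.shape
(17, 2)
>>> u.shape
(3, 3)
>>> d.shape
()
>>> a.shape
(5, 2)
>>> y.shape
(3,)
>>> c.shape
(3,)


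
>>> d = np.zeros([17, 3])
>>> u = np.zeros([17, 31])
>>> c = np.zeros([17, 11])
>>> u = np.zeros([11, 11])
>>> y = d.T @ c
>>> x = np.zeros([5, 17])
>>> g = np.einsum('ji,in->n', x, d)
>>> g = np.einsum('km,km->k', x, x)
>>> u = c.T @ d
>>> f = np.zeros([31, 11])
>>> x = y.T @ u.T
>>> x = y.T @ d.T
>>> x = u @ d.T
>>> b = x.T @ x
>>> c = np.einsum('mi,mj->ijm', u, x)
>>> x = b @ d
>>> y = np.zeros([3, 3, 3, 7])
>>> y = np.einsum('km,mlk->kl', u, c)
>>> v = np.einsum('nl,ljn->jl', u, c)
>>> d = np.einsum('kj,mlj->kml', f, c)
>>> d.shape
(31, 3, 17)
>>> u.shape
(11, 3)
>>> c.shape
(3, 17, 11)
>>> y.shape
(11, 17)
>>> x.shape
(17, 3)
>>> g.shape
(5,)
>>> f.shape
(31, 11)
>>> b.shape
(17, 17)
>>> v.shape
(17, 3)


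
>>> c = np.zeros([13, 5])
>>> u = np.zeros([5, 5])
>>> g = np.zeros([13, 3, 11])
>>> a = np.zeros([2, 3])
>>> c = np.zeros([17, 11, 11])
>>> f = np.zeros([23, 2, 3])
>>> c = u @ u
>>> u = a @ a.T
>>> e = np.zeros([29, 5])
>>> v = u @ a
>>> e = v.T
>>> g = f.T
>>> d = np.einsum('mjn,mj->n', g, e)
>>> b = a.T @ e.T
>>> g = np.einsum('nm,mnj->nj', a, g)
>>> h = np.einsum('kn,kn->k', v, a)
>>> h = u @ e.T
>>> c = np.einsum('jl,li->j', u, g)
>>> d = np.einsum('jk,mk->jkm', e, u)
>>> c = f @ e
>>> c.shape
(23, 2, 2)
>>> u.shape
(2, 2)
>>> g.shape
(2, 23)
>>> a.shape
(2, 3)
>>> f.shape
(23, 2, 3)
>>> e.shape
(3, 2)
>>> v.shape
(2, 3)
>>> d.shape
(3, 2, 2)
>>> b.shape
(3, 3)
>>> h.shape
(2, 3)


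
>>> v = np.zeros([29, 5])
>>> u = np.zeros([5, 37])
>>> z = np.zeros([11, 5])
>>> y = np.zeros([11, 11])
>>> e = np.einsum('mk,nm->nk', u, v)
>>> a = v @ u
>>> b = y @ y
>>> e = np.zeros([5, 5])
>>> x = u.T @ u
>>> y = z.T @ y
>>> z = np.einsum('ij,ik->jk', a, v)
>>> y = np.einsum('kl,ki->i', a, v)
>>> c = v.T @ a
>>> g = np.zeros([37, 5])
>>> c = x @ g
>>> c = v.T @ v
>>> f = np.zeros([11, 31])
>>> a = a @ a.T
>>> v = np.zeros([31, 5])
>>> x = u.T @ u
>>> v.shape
(31, 5)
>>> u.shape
(5, 37)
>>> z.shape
(37, 5)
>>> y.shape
(5,)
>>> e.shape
(5, 5)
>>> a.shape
(29, 29)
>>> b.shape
(11, 11)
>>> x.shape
(37, 37)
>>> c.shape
(5, 5)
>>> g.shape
(37, 5)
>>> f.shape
(11, 31)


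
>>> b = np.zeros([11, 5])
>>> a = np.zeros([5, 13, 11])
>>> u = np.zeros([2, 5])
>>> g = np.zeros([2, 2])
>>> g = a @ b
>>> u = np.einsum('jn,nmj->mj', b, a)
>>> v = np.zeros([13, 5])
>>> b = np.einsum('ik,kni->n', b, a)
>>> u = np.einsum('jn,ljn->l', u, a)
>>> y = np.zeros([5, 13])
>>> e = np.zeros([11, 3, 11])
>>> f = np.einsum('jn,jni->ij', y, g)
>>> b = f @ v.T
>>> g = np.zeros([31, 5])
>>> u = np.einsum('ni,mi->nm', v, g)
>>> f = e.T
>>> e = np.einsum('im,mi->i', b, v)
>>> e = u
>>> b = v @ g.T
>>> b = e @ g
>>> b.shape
(13, 5)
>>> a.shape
(5, 13, 11)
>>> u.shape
(13, 31)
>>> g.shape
(31, 5)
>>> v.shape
(13, 5)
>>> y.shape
(5, 13)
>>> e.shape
(13, 31)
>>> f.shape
(11, 3, 11)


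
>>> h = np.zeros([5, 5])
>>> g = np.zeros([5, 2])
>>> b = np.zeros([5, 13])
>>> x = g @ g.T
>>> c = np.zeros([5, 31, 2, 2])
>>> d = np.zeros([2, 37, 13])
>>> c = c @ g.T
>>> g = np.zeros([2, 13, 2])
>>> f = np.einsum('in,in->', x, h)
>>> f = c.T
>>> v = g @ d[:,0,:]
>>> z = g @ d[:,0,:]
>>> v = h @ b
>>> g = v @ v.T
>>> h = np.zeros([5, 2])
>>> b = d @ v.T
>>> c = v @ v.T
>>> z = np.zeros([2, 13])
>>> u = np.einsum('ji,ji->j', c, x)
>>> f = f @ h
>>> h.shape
(5, 2)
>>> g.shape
(5, 5)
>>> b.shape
(2, 37, 5)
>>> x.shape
(5, 5)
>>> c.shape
(5, 5)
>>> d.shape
(2, 37, 13)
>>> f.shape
(5, 2, 31, 2)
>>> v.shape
(5, 13)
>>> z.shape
(2, 13)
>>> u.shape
(5,)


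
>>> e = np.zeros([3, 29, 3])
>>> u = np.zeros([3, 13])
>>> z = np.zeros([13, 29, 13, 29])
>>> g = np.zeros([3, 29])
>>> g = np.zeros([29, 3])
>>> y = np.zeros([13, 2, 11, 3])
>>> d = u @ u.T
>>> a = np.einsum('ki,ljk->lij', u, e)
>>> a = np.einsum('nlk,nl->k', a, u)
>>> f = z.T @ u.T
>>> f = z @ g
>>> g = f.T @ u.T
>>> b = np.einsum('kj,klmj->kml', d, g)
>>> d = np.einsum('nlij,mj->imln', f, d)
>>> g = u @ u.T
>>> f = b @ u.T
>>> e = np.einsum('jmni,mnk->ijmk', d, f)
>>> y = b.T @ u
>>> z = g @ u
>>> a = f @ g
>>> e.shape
(13, 13, 3, 3)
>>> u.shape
(3, 13)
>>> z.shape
(3, 13)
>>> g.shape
(3, 3)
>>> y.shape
(13, 29, 13)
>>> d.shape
(13, 3, 29, 13)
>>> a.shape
(3, 29, 3)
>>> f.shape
(3, 29, 3)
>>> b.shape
(3, 29, 13)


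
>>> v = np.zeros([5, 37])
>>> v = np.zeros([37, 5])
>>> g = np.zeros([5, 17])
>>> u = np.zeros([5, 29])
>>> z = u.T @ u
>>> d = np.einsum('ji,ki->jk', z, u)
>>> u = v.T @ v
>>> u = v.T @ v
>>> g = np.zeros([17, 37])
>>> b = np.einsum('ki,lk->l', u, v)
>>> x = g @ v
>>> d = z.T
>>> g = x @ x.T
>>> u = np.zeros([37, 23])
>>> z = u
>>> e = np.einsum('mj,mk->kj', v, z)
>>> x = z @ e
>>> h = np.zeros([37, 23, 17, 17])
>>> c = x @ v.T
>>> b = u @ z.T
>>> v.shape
(37, 5)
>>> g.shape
(17, 17)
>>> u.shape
(37, 23)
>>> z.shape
(37, 23)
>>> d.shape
(29, 29)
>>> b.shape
(37, 37)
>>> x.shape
(37, 5)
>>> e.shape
(23, 5)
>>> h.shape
(37, 23, 17, 17)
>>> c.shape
(37, 37)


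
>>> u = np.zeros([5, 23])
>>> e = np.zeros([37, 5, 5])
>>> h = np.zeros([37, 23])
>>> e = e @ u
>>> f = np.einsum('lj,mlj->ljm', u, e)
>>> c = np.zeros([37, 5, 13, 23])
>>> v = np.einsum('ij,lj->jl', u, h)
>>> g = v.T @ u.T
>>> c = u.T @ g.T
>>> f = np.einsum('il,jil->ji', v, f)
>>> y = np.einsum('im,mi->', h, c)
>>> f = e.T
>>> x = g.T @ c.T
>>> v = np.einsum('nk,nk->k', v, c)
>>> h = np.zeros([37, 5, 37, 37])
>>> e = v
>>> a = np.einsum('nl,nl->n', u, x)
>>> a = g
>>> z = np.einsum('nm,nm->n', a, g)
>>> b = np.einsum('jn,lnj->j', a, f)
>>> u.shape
(5, 23)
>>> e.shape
(37,)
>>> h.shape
(37, 5, 37, 37)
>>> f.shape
(23, 5, 37)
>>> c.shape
(23, 37)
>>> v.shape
(37,)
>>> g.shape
(37, 5)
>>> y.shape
()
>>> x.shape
(5, 23)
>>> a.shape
(37, 5)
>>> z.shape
(37,)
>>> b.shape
(37,)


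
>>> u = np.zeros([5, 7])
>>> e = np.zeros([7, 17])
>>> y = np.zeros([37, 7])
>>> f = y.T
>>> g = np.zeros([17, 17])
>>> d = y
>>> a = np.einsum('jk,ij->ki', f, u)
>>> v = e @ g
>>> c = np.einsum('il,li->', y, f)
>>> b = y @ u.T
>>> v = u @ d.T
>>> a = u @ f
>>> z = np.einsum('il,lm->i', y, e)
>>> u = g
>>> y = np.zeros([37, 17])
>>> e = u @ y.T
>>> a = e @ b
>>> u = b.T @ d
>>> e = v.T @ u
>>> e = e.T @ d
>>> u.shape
(5, 7)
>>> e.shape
(7, 7)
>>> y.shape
(37, 17)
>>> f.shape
(7, 37)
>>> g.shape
(17, 17)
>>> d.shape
(37, 7)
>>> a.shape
(17, 5)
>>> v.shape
(5, 37)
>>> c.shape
()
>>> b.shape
(37, 5)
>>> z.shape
(37,)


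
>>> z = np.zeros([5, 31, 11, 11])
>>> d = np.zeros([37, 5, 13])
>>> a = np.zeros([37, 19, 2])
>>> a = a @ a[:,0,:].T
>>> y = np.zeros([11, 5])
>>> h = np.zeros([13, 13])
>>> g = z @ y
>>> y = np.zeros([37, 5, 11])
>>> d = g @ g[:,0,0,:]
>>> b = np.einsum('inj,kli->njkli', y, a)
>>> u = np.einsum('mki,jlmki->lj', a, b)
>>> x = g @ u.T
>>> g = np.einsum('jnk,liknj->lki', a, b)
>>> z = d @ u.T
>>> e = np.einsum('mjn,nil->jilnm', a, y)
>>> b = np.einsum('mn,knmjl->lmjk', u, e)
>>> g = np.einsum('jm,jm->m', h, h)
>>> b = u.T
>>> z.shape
(5, 31, 11, 11)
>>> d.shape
(5, 31, 11, 5)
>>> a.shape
(37, 19, 37)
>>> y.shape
(37, 5, 11)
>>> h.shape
(13, 13)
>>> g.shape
(13,)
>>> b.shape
(5, 11)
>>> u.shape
(11, 5)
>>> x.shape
(5, 31, 11, 11)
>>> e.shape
(19, 5, 11, 37, 37)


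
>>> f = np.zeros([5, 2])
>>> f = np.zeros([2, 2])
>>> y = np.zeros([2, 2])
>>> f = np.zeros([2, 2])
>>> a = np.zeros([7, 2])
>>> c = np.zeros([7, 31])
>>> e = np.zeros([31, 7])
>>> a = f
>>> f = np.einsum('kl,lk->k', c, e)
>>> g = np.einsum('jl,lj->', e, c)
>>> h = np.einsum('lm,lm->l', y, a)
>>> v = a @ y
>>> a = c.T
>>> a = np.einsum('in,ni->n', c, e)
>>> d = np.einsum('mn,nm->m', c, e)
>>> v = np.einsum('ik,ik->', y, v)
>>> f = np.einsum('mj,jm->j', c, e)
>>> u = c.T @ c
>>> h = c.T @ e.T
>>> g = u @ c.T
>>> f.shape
(31,)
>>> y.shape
(2, 2)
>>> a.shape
(31,)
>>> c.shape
(7, 31)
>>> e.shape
(31, 7)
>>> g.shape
(31, 7)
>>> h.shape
(31, 31)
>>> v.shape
()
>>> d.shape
(7,)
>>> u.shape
(31, 31)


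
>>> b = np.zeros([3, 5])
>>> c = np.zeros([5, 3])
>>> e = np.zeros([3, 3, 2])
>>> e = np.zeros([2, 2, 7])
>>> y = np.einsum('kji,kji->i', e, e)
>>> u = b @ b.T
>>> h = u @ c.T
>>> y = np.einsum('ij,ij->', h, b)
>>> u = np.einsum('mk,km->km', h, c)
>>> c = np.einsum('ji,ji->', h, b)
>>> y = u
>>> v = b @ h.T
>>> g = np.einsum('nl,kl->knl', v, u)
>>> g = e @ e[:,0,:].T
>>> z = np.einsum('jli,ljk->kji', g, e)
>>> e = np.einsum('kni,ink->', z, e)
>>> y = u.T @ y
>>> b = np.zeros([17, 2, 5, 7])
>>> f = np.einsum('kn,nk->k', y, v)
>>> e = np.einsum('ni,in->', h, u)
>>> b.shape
(17, 2, 5, 7)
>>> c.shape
()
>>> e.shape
()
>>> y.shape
(3, 3)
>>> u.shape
(5, 3)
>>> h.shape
(3, 5)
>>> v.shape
(3, 3)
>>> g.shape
(2, 2, 2)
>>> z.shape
(7, 2, 2)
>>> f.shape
(3,)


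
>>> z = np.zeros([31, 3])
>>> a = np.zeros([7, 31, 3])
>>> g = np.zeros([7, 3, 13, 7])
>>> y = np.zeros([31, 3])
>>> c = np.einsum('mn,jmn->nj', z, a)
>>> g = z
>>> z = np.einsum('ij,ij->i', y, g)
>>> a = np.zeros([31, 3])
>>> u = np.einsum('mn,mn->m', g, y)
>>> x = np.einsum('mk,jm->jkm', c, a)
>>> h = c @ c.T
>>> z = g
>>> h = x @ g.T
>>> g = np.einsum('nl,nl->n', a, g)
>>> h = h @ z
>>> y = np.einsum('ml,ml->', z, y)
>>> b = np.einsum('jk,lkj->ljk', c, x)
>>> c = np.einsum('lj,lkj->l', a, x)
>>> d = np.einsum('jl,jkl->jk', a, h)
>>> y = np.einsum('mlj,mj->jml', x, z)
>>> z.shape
(31, 3)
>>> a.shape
(31, 3)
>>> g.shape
(31,)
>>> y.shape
(3, 31, 7)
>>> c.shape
(31,)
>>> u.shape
(31,)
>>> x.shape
(31, 7, 3)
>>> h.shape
(31, 7, 3)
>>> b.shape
(31, 3, 7)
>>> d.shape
(31, 7)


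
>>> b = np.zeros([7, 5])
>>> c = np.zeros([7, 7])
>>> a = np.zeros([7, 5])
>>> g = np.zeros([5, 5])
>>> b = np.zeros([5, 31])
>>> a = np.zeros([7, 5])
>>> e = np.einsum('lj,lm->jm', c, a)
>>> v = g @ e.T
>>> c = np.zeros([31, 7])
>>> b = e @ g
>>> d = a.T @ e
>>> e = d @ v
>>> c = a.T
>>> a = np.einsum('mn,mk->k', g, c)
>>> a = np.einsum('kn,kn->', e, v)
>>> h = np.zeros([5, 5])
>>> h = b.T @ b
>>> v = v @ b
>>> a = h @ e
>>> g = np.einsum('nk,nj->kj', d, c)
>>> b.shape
(7, 5)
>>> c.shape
(5, 7)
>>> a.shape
(5, 7)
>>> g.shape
(5, 7)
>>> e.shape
(5, 7)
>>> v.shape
(5, 5)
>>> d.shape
(5, 5)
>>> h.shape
(5, 5)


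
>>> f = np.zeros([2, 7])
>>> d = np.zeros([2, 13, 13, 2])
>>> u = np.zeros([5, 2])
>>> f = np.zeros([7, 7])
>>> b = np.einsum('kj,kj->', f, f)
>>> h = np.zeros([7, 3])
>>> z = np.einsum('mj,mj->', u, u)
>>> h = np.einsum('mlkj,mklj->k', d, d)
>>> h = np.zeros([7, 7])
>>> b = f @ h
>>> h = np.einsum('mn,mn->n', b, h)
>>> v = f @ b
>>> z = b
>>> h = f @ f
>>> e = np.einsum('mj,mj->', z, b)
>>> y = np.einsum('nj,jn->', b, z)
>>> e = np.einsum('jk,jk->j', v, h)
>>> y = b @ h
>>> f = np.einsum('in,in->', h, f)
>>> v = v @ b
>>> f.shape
()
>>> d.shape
(2, 13, 13, 2)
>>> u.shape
(5, 2)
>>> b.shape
(7, 7)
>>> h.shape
(7, 7)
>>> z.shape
(7, 7)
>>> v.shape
(7, 7)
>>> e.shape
(7,)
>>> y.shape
(7, 7)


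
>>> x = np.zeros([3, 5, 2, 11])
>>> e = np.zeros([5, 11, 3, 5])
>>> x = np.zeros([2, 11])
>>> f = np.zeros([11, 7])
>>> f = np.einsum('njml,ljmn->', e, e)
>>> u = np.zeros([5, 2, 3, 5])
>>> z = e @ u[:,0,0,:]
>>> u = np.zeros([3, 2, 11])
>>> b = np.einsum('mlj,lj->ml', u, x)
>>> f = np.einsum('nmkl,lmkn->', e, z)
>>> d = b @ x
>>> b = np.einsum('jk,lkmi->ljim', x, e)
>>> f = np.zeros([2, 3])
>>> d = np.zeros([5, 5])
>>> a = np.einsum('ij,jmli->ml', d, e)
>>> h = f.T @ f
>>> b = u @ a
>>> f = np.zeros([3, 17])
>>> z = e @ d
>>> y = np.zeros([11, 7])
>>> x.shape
(2, 11)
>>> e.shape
(5, 11, 3, 5)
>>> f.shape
(3, 17)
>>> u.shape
(3, 2, 11)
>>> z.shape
(5, 11, 3, 5)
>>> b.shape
(3, 2, 3)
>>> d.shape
(5, 5)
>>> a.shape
(11, 3)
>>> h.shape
(3, 3)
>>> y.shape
(11, 7)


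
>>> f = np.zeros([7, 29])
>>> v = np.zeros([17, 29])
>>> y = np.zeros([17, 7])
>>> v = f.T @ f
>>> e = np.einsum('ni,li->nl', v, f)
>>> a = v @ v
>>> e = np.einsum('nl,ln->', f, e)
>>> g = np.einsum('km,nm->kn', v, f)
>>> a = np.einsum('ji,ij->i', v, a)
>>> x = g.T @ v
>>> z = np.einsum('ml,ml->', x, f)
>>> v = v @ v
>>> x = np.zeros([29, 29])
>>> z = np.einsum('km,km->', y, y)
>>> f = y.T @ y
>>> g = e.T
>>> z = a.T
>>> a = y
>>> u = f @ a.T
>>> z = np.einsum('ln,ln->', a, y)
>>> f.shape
(7, 7)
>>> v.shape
(29, 29)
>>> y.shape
(17, 7)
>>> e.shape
()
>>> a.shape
(17, 7)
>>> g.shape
()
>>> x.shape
(29, 29)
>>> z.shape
()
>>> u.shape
(7, 17)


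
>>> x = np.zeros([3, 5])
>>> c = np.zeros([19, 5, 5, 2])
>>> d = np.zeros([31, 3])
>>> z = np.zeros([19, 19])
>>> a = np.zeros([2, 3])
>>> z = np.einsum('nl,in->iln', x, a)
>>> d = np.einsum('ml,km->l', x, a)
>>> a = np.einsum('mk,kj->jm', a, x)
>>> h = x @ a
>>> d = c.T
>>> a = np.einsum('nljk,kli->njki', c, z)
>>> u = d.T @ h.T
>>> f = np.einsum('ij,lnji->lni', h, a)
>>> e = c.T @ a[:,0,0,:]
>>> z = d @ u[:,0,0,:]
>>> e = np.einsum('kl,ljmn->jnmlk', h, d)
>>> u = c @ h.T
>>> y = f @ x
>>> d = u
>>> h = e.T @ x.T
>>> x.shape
(3, 5)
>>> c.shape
(19, 5, 5, 2)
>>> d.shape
(19, 5, 5, 3)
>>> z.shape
(2, 5, 5, 3)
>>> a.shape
(19, 5, 2, 3)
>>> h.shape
(3, 2, 5, 19, 3)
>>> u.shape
(19, 5, 5, 3)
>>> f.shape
(19, 5, 3)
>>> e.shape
(5, 19, 5, 2, 3)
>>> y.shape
(19, 5, 5)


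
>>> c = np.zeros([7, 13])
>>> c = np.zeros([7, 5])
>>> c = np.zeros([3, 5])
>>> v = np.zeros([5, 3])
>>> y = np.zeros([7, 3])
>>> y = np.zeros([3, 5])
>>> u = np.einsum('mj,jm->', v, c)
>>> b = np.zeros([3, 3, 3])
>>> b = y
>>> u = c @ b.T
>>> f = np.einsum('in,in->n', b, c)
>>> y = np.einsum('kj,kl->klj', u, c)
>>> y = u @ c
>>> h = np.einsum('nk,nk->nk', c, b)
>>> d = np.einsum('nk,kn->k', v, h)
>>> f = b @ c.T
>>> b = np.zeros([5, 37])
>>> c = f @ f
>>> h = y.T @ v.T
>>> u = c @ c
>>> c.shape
(3, 3)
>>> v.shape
(5, 3)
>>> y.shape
(3, 5)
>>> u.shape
(3, 3)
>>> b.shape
(5, 37)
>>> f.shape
(3, 3)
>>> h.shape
(5, 5)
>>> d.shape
(3,)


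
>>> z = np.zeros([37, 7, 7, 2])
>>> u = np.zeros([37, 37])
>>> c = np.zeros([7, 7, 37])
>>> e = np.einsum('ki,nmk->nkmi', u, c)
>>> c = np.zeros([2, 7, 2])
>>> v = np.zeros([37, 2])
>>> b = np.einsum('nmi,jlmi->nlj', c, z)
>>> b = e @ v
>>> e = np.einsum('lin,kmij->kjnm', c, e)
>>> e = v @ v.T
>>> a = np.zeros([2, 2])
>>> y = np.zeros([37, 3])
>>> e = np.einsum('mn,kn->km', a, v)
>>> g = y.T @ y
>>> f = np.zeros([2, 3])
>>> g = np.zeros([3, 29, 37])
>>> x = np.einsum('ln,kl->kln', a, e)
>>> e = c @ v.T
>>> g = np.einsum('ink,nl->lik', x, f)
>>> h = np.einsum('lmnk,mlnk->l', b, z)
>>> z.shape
(37, 7, 7, 2)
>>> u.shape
(37, 37)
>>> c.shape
(2, 7, 2)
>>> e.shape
(2, 7, 37)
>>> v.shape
(37, 2)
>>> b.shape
(7, 37, 7, 2)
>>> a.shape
(2, 2)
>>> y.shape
(37, 3)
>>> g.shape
(3, 37, 2)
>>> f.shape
(2, 3)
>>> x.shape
(37, 2, 2)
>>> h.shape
(7,)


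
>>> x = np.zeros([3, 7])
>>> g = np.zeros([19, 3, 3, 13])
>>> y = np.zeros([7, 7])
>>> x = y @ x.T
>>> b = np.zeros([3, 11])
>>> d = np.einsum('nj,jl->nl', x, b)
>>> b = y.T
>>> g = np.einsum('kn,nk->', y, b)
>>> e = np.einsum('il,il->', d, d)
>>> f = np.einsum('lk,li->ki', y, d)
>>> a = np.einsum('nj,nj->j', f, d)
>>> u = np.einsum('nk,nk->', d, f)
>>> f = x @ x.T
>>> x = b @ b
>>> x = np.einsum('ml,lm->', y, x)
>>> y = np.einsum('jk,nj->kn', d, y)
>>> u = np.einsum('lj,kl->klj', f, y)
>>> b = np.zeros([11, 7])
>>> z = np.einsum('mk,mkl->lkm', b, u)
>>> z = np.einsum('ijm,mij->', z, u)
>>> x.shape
()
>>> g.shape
()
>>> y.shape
(11, 7)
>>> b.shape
(11, 7)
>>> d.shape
(7, 11)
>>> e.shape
()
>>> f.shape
(7, 7)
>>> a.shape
(11,)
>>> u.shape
(11, 7, 7)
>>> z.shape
()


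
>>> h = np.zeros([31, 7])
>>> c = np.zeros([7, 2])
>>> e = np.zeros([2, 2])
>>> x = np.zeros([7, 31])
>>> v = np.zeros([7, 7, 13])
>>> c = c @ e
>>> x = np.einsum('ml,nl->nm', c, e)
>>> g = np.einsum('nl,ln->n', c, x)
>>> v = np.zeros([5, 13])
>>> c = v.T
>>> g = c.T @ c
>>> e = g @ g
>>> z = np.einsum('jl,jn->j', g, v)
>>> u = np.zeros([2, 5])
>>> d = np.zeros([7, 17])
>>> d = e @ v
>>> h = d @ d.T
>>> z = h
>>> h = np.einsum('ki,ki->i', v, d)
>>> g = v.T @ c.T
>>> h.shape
(13,)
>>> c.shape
(13, 5)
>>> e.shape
(5, 5)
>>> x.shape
(2, 7)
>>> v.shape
(5, 13)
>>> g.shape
(13, 13)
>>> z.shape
(5, 5)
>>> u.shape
(2, 5)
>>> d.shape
(5, 13)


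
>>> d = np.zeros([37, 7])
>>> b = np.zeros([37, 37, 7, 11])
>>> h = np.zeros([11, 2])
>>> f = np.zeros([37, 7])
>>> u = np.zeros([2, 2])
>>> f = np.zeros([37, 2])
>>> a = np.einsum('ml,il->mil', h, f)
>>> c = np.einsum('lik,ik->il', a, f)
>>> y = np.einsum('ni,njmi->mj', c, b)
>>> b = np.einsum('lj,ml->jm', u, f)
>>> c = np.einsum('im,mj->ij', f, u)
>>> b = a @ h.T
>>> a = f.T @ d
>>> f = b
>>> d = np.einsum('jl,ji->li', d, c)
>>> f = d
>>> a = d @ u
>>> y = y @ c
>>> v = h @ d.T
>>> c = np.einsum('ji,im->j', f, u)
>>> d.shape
(7, 2)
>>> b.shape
(11, 37, 11)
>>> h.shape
(11, 2)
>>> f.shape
(7, 2)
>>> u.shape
(2, 2)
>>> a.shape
(7, 2)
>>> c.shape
(7,)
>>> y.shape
(7, 2)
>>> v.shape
(11, 7)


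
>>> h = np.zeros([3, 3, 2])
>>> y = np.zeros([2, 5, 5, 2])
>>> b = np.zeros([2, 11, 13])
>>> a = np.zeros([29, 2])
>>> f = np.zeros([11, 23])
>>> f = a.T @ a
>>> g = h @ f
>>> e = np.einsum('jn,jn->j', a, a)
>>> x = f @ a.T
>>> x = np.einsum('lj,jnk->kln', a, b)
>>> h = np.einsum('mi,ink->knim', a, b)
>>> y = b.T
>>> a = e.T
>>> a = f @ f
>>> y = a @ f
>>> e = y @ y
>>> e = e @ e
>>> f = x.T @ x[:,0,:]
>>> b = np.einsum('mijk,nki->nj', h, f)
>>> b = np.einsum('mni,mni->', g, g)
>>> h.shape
(13, 11, 2, 29)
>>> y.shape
(2, 2)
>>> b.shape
()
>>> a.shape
(2, 2)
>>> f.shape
(11, 29, 11)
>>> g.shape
(3, 3, 2)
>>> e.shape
(2, 2)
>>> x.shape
(13, 29, 11)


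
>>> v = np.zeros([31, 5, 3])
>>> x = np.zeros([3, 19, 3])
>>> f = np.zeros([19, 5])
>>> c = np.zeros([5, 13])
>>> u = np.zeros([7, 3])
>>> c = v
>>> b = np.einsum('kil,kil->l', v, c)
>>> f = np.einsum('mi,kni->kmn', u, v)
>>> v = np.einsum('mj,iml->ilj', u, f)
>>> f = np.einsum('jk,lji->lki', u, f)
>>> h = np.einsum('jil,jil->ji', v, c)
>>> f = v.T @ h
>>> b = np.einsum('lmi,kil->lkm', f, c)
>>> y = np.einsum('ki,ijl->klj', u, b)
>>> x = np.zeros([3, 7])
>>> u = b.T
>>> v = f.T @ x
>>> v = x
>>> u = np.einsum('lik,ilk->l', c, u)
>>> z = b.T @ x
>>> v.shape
(3, 7)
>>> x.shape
(3, 7)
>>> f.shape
(3, 5, 5)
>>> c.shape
(31, 5, 3)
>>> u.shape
(31,)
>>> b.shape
(3, 31, 5)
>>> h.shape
(31, 5)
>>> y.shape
(7, 5, 31)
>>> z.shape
(5, 31, 7)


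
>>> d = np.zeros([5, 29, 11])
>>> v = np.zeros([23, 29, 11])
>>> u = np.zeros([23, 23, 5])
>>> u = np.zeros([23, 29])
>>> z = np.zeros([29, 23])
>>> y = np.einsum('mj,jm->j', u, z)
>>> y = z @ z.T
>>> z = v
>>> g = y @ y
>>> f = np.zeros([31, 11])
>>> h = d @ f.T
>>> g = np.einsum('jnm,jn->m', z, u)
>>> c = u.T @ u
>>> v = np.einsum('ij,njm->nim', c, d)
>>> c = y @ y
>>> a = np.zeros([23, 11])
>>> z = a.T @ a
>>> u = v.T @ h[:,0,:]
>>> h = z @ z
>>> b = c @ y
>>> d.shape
(5, 29, 11)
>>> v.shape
(5, 29, 11)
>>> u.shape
(11, 29, 31)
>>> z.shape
(11, 11)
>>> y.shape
(29, 29)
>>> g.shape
(11,)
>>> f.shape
(31, 11)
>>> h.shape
(11, 11)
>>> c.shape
(29, 29)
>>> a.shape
(23, 11)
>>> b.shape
(29, 29)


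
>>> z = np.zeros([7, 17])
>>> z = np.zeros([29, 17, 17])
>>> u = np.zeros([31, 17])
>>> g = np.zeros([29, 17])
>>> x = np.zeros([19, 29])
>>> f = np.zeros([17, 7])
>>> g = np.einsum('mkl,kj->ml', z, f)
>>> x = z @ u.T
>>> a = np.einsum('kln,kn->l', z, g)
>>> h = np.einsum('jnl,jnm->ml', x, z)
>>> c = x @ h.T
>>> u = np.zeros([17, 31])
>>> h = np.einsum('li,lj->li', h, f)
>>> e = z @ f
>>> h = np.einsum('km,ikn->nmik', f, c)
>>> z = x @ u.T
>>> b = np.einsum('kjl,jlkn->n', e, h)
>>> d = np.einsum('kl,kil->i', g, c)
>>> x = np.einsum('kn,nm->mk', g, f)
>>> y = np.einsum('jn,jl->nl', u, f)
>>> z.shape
(29, 17, 17)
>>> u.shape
(17, 31)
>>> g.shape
(29, 17)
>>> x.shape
(7, 29)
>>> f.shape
(17, 7)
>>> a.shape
(17,)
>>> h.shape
(17, 7, 29, 17)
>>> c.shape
(29, 17, 17)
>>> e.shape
(29, 17, 7)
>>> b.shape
(17,)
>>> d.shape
(17,)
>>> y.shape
(31, 7)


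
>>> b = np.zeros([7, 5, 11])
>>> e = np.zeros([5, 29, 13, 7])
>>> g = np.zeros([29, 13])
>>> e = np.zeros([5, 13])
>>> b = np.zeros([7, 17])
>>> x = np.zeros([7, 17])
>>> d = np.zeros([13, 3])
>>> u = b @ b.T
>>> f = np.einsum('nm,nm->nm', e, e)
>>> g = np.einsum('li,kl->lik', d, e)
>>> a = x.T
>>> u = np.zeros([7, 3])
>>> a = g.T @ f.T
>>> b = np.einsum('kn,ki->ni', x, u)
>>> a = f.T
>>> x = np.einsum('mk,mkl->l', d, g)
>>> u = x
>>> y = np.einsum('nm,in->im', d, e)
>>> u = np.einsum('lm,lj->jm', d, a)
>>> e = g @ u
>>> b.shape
(17, 3)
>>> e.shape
(13, 3, 3)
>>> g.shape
(13, 3, 5)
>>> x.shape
(5,)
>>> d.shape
(13, 3)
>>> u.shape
(5, 3)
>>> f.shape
(5, 13)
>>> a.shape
(13, 5)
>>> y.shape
(5, 3)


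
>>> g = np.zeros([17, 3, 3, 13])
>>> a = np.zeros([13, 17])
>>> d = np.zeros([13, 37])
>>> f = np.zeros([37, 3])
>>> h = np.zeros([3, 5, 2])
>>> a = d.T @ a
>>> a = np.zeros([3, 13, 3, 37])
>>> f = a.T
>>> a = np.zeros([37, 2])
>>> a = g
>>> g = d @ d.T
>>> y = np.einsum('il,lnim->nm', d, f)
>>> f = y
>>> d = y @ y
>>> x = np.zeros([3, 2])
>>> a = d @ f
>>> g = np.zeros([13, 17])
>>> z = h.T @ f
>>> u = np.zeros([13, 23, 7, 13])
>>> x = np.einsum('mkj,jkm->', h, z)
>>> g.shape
(13, 17)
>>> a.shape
(3, 3)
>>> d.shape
(3, 3)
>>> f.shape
(3, 3)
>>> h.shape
(3, 5, 2)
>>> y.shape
(3, 3)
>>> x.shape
()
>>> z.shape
(2, 5, 3)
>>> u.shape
(13, 23, 7, 13)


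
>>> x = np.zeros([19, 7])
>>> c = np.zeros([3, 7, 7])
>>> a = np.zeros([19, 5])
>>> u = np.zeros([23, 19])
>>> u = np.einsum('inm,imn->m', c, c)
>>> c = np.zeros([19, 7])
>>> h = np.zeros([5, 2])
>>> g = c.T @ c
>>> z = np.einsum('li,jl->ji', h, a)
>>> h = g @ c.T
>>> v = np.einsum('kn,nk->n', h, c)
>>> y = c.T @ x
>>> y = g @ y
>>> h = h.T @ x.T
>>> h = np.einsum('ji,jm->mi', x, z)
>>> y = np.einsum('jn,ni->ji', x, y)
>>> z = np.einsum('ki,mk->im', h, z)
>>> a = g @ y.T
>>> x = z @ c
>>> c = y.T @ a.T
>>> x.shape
(7, 7)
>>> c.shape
(7, 7)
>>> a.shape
(7, 19)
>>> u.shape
(7,)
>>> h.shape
(2, 7)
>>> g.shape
(7, 7)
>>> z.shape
(7, 19)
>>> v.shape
(19,)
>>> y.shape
(19, 7)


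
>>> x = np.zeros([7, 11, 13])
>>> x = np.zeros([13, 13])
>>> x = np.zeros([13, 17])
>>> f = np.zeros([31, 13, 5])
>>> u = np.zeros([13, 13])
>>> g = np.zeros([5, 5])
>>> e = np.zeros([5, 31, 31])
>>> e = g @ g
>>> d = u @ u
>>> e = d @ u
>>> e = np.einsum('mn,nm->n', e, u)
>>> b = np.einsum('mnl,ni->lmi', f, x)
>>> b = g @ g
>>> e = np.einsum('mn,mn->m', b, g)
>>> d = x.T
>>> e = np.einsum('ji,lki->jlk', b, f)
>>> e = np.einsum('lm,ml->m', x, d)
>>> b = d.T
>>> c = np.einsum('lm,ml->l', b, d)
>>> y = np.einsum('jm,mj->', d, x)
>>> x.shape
(13, 17)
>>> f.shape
(31, 13, 5)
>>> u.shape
(13, 13)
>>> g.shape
(5, 5)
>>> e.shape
(17,)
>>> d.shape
(17, 13)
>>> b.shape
(13, 17)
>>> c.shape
(13,)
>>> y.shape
()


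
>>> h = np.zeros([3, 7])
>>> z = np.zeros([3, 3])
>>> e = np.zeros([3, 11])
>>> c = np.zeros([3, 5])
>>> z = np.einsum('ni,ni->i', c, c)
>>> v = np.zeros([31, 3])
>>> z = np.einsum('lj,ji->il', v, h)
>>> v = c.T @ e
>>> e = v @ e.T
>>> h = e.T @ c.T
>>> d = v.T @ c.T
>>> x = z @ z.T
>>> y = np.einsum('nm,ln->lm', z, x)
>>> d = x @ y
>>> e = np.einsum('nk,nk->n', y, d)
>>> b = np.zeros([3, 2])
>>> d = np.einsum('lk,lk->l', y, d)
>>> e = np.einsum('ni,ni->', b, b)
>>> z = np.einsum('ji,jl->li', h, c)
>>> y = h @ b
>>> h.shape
(3, 3)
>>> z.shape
(5, 3)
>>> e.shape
()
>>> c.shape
(3, 5)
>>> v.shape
(5, 11)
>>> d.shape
(7,)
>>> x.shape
(7, 7)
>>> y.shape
(3, 2)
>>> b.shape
(3, 2)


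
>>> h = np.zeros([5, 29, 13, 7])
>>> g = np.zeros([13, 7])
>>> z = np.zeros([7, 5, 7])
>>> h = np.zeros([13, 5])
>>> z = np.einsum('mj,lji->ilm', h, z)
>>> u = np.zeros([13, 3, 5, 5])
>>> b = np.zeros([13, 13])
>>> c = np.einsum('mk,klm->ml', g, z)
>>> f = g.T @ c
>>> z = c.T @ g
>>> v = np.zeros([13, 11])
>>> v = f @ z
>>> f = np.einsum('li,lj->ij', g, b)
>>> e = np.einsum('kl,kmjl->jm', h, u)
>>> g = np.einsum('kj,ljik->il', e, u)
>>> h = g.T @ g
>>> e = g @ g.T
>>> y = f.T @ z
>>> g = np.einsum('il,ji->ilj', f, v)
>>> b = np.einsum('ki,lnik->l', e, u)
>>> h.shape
(13, 13)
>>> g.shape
(7, 13, 7)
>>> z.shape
(7, 7)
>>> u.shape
(13, 3, 5, 5)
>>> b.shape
(13,)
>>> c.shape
(13, 7)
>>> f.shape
(7, 13)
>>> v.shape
(7, 7)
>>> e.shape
(5, 5)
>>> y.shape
(13, 7)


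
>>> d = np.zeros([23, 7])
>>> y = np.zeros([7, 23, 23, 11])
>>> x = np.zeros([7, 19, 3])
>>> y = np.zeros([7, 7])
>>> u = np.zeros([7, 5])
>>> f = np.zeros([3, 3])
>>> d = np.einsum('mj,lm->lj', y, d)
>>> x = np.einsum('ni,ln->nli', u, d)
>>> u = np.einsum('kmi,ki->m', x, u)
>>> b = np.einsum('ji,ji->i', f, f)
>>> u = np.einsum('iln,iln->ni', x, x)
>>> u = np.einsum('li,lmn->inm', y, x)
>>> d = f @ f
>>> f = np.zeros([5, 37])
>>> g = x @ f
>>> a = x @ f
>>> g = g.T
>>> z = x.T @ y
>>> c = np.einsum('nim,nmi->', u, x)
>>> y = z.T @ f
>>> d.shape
(3, 3)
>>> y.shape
(7, 23, 37)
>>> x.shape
(7, 23, 5)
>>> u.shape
(7, 5, 23)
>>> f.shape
(5, 37)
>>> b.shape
(3,)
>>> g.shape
(37, 23, 7)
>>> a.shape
(7, 23, 37)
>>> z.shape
(5, 23, 7)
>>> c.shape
()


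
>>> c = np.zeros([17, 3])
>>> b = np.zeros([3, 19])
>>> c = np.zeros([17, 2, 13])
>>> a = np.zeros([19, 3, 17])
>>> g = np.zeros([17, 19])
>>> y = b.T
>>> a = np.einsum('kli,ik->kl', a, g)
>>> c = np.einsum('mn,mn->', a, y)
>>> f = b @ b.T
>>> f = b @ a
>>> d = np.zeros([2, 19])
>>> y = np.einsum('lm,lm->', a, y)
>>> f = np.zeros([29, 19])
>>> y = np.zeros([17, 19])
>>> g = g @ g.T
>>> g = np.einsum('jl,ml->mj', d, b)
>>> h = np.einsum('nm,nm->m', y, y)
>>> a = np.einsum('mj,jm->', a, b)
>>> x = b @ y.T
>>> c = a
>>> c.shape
()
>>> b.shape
(3, 19)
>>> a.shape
()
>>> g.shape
(3, 2)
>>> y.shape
(17, 19)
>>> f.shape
(29, 19)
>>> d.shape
(2, 19)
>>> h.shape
(19,)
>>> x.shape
(3, 17)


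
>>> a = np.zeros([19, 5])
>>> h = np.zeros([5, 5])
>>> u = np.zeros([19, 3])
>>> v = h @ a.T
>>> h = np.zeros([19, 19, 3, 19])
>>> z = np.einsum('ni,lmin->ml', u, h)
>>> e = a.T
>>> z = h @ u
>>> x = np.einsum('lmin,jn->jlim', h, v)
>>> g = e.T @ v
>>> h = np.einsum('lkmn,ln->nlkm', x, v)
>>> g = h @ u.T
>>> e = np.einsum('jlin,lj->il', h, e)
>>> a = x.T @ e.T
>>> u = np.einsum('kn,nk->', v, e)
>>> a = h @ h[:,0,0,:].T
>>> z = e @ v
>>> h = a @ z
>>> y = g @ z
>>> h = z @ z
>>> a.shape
(19, 5, 19, 19)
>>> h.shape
(19, 19)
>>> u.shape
()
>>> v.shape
(5, 19)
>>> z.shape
(19, 19)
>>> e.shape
(19, 5)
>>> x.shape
(5, 19, 3, 19)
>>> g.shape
(19, 5, 19, 19)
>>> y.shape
(19, 5, 19, 19)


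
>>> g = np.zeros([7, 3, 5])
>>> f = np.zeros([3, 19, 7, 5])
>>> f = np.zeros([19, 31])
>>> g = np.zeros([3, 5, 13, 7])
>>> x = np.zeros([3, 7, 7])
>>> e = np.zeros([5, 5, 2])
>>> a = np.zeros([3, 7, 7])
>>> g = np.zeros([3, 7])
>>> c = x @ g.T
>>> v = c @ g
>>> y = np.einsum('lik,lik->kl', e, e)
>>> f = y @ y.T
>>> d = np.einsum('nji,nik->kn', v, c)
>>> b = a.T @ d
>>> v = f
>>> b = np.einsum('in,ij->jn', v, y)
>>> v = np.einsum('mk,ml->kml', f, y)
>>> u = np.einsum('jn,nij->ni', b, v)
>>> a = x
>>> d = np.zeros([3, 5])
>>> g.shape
(3, 7)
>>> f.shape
(2, 2)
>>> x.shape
(3, 7, 7)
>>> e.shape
(5, 5, 2)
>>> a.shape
(3, 7, 7)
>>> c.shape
(3, 7, 3)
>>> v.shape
(2, 2, 5)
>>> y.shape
(2, 5)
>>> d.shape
(3, 5)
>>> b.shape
(5, 2)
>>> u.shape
(2, 2)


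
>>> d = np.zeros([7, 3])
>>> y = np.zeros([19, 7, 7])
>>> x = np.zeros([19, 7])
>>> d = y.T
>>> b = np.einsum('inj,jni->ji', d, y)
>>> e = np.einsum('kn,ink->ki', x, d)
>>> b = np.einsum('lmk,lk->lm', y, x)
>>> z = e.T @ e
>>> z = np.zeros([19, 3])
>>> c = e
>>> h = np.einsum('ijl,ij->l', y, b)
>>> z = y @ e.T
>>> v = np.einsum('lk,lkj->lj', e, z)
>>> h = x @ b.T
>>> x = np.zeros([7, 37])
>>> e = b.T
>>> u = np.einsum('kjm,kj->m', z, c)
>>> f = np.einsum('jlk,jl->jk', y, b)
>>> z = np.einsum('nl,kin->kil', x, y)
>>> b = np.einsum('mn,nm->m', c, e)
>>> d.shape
(7, 7, 19)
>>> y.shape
(19, 7, 7)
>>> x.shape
(7, 37)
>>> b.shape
(19,)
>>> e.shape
(7, 19)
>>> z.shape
(19, 7, 37)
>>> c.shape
(19, 7)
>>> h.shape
(19, 19)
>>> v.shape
(19, 19)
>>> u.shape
(19,)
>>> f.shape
(19, 7)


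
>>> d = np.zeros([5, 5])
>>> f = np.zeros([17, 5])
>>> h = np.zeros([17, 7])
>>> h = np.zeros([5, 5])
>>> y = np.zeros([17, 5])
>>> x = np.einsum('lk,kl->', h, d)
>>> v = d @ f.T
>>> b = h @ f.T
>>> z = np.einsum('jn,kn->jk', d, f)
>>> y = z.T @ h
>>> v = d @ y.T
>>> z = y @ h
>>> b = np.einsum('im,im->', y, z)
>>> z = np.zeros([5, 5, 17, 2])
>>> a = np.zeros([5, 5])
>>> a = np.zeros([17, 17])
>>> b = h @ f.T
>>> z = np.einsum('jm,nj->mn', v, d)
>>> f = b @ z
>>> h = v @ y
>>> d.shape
(5, 5)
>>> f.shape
(5, 5)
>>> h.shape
(5, 5)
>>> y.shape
(17, 5)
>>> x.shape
()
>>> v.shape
(5, 17)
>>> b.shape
(5, 17)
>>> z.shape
(17, 5)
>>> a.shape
(17, 17)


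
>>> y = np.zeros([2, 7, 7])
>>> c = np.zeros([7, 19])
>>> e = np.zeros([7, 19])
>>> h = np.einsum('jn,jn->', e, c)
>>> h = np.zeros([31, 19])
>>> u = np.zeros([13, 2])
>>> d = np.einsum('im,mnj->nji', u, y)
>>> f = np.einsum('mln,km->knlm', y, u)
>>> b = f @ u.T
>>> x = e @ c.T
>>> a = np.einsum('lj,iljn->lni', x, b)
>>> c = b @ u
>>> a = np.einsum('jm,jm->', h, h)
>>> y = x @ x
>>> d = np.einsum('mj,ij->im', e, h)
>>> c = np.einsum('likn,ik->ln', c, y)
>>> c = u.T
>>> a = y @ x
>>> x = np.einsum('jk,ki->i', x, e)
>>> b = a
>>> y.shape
(7, 7)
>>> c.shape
(2, 13)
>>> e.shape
(7, 19)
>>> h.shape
(31, 19)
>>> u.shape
(13, 2)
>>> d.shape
(31, 7)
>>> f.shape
(13, 7, 7, 2)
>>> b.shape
(7, 7)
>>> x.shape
(19,)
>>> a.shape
(7, 7)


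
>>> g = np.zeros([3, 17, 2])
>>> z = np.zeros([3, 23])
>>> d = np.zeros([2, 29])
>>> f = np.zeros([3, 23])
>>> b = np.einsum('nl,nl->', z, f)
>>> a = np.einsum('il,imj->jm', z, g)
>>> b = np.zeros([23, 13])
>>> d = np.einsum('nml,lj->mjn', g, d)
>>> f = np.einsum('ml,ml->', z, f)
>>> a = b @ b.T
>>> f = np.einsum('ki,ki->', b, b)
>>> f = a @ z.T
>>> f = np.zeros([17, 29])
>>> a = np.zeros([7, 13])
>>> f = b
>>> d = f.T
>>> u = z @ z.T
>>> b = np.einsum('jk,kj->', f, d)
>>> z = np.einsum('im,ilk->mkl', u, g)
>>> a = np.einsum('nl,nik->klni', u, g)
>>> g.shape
(3, 17, 2)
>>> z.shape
(3, 2, 17)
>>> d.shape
(13, 23)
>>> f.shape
(23, 13)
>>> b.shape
()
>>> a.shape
(2, 3, 3, 17)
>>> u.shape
(3, 3)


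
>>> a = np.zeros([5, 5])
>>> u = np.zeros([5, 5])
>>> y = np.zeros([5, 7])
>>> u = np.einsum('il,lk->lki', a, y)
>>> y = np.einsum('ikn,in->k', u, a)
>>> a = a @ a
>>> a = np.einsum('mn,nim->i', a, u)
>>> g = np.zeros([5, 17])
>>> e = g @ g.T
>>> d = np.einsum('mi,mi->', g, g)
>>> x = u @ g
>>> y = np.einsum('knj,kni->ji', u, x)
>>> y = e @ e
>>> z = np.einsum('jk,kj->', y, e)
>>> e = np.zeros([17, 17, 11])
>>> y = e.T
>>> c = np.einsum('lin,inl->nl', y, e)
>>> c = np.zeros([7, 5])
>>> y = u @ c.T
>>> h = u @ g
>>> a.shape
(7,)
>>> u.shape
(5, 7, 5)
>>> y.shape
(5, 7, 7)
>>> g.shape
(5, 17)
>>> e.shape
(17, 17, 11)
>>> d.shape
()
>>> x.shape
(5, 7, 17)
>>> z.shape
()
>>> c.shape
(7, 5)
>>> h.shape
(5, 7, 17)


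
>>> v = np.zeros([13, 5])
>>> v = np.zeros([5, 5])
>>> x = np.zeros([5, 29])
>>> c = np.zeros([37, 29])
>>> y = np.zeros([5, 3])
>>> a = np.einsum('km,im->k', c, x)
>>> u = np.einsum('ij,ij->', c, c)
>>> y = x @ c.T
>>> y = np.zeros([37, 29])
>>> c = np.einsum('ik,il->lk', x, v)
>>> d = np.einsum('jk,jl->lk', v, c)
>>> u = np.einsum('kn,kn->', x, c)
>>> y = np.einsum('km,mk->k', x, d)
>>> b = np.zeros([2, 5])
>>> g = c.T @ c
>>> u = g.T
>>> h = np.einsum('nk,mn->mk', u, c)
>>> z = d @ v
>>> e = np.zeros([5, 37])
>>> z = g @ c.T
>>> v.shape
(5, 5)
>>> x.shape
(5, 29)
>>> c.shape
(5, 29)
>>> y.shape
(5,)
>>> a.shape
(37,)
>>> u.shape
(29, 29)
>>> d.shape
(29, 5)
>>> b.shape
(2, 5)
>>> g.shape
(29, 29)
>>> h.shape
(5, 29)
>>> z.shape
(29, 5)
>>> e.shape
(5, 37)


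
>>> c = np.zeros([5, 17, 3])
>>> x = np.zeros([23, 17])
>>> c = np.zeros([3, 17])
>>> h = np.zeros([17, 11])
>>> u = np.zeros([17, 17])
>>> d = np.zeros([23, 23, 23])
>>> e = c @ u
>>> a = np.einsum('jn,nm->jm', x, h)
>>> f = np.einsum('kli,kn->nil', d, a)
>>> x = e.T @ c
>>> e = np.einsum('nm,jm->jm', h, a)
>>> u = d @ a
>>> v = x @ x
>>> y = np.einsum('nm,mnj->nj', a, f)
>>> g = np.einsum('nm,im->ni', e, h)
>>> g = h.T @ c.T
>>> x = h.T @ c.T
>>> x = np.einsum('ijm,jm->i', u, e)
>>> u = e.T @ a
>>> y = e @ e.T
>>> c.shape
(3, 17)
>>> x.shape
(23,)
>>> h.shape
(17, 11)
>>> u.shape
(11, 11)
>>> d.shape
(23, 23, 23)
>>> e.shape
(23, 11)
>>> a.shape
(23, 11)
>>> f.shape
(11, 23, 23)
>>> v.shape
(17, 17)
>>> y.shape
(23, 23)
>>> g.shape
(11, 3)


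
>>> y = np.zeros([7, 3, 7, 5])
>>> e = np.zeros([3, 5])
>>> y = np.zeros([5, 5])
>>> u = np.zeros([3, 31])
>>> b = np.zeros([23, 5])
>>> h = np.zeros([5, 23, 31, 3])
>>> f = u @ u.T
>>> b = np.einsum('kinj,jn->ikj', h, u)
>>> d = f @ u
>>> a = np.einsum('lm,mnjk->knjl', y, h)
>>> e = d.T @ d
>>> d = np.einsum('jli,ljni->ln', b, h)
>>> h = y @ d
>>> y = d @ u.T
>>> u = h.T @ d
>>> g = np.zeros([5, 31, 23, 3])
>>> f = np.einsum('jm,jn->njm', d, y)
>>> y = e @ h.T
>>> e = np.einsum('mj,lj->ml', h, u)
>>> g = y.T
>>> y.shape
(31, 5)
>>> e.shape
(5, 31)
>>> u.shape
(31, 31)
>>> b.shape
(23, 5, 3)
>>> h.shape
(5, 31)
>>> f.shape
(3, 5, 31)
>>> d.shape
(5, 31)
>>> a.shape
(3, 23, 31, 5)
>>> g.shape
(5, 31)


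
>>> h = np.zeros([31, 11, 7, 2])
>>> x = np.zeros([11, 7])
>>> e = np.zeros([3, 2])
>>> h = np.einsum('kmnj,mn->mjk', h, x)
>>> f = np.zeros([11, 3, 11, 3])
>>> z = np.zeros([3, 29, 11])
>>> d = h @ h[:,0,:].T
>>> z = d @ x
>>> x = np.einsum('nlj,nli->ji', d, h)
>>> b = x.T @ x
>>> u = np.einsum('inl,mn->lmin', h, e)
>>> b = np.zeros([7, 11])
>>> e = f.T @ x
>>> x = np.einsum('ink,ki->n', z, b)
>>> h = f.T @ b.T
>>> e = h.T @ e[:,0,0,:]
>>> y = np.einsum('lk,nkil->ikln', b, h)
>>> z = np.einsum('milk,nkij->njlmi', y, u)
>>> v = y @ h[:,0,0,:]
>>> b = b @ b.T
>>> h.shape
(3, 11, 3, 7)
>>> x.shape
(2,)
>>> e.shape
(7, 3, 11, 31)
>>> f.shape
(11, 3, 11, 3)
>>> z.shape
(31, 2, 7, 3, 11)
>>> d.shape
(11, 2, 11)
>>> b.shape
(7, 7)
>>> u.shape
(31, 3, 11, 2)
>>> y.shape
(3, 11, 7, 3)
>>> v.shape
(3, 11, 7, 7)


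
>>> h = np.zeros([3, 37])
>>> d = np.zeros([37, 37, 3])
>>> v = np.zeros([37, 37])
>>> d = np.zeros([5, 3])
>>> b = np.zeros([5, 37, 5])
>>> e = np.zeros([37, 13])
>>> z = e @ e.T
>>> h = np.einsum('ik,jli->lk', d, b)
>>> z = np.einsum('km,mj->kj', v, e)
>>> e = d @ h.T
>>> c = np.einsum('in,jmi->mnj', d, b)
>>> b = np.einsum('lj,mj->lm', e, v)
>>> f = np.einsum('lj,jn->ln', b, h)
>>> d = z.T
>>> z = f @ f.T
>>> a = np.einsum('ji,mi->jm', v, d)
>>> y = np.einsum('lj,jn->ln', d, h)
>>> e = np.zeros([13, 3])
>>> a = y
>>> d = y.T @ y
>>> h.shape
(37, 3)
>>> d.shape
(3, 3)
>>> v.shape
(37, 37)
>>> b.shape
(5, 37)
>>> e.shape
(13, 3)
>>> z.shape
(5, 5)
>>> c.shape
(37, 3, 5)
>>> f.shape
(5, 3)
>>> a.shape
(13, 3)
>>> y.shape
(13, 3)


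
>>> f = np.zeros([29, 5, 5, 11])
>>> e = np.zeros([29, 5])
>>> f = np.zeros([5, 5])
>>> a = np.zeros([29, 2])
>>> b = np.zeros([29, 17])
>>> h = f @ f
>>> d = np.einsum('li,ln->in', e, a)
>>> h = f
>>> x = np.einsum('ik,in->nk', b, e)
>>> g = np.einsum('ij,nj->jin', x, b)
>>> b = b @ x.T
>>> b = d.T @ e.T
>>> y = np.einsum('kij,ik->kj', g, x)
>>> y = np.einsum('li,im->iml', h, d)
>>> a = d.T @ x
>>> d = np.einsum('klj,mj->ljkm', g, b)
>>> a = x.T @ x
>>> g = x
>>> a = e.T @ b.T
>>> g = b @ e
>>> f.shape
(5, 5)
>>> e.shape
(29, 5)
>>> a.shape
(5, 2)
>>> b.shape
(2, 29)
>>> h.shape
(5, 5)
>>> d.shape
(5, 29, 17, 2)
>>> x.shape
(5, 17)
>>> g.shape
(2, 5)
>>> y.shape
(5, 2, 5)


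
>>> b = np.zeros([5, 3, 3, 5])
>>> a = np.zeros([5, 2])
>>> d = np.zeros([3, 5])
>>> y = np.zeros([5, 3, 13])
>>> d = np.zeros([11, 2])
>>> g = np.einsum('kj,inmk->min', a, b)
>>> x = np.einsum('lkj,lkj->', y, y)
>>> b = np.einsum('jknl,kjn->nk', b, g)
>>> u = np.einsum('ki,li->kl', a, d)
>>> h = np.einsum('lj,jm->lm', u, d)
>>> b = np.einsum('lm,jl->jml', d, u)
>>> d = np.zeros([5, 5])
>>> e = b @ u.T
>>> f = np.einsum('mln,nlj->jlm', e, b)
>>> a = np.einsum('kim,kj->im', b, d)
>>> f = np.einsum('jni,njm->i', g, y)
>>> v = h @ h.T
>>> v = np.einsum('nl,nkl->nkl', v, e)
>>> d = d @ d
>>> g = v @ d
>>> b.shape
(5, 2, 11)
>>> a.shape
(2, 11)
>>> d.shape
(5, 5)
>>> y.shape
(5, 3, 13)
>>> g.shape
(5, 2, 5)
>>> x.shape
()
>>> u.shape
(5, 11)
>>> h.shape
(5, 2)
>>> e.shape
(5, 2, 5)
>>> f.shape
(3,)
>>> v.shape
(5, 2, 5)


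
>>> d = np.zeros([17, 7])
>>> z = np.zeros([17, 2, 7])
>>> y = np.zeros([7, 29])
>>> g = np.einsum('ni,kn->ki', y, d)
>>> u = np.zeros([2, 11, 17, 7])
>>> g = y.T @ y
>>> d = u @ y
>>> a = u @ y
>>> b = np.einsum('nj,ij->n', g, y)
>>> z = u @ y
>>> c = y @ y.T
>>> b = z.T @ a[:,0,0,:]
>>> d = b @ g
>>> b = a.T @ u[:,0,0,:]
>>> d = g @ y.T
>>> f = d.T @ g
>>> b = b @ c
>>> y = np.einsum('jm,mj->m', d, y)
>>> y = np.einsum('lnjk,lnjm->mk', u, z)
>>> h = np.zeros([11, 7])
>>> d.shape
(29, 7)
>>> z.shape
(2, 11, 17, 29)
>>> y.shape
(29, 7)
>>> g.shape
(29, 29)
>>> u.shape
(2, 11, 17, 7)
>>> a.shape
(2, 11, 17, 29)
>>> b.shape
(29, 17, 11, 7)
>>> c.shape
(7, 7)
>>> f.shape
(7, 29)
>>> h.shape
(11, 7)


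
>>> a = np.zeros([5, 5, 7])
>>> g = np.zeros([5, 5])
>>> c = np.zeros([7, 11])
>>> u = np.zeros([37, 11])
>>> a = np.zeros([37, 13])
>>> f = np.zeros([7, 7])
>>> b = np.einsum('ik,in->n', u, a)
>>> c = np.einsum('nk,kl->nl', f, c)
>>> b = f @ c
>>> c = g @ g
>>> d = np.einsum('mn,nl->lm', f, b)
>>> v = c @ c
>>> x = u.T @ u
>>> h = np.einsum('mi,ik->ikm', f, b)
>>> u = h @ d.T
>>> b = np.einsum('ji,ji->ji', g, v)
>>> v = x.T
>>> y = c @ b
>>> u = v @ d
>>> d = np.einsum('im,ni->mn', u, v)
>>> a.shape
(37, 13)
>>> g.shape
(5, 5)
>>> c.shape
(5, 5)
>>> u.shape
(11, 7)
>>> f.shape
(7, 7)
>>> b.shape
(5, 5)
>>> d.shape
(7, 11)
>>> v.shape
(11, 11)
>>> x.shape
(11, 11)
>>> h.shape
(7, 11, 7)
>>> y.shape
(5, 5)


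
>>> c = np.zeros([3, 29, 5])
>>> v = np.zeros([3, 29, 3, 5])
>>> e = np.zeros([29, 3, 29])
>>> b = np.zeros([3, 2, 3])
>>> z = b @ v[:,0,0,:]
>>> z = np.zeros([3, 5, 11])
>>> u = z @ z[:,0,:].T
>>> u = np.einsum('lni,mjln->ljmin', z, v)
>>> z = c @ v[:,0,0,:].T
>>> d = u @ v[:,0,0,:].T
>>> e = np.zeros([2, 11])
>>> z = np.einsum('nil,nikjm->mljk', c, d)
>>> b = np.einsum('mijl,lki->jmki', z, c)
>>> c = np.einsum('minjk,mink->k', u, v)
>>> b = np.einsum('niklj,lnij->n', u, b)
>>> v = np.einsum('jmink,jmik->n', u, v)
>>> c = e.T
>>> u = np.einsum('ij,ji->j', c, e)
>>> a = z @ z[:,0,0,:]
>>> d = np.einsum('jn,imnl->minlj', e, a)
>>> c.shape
(11, 2)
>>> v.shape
(11,)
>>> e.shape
(2, 11)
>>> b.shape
(3,)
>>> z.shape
(3, 5, 11, 3)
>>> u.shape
(2,)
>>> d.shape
(5, 3, 11, 3, 2)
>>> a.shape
(3, 5, 11, 3)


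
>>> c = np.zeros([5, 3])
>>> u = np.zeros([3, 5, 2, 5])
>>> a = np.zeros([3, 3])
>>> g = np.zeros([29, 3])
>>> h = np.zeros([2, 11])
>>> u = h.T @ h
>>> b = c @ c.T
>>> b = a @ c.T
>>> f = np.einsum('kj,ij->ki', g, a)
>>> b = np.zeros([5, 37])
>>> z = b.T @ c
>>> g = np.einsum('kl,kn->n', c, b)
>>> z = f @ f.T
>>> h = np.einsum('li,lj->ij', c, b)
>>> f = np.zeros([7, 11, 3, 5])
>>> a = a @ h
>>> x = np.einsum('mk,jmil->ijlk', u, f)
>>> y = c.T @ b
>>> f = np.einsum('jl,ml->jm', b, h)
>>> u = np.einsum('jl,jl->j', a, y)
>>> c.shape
(5, 3)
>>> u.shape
(3,)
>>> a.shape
(3, 37)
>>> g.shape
(37,)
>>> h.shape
(3, 37)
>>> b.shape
(5, 37)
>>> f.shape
(5, 3)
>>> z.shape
(29, 29)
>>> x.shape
(3, 7, 5, 11)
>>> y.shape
(3, 37)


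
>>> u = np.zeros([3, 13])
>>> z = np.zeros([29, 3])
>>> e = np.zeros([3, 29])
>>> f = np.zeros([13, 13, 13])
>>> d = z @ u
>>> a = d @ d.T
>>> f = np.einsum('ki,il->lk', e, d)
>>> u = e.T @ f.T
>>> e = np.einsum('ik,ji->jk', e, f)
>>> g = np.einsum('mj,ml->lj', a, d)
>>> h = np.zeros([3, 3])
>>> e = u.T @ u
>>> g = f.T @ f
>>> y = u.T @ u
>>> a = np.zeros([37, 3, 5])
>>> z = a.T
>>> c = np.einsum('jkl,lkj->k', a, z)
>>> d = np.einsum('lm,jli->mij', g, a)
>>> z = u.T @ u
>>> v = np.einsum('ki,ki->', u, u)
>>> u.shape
(29, 13)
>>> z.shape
(13, 13)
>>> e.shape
(13, 13)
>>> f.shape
(13, 3)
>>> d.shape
(3, 5, 37)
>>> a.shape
(37, 3, 5)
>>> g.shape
(3, 3)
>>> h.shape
(3, 3)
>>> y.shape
(13, 13)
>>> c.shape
(3,)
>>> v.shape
()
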